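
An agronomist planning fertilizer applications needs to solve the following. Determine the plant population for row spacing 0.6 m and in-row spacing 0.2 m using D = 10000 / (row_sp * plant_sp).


D = 10000 / (row_sp * plant_sp)
  = 10000 / (0.6 * 0.2)
  = 10000 / 0.1200
  = 83333.33 plants/ha


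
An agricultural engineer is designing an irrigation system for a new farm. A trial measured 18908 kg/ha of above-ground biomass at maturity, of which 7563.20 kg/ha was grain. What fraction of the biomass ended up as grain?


HI = grain_yield / biomass
   = 7563.20 / 18908
   = 0.40


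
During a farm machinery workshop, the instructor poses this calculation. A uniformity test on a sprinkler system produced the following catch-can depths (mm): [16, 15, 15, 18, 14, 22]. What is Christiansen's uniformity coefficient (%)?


xbar = 100 / 6 = 16.667
sum|xi - xbar| = 13.333
CU = 100 * (1 - 13.333 / (6 * 16.667))
   = 100 * (1 - 0.1333)
   = 86.67%


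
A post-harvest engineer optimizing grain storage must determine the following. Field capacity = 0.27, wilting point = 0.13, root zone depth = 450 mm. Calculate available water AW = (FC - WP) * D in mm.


AW = (FC - WP) * D
   = (0.27 - 0.13) * 450
   = 0.14 * 450
   = 63 mm


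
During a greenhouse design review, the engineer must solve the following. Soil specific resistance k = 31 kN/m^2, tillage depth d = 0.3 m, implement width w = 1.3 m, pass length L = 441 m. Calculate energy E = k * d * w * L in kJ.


E = k * d * w * L
  = 31 * 0.3 * 1.3 * 441
  = 5331.69 kJ


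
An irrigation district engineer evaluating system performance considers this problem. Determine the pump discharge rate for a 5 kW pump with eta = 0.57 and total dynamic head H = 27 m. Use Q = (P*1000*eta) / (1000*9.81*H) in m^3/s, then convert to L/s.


Q = (P * 1000 * eta) / (rho * g * H)
  = (5 * 1000 * 0.57) / (1000 * 9.81 * 27)
  = 2850 / 264870
  = 0.01076 m^3/s = 10.76 L/s


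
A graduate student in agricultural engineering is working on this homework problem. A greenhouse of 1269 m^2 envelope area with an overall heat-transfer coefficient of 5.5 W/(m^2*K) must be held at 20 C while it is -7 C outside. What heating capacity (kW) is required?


dT = 20 - (-7) = 27 K
Q = U * A * dT
  = 5.5 * 1269 * 27
  = 188446.50 W = 188.45 kW


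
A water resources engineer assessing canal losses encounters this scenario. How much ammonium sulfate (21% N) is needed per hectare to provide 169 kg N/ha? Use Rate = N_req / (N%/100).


Rate = N_required / (N_content / 100)
     = 169 / (21 / 100)
     = 169 / 0.21
     = 804.76 kg/ha


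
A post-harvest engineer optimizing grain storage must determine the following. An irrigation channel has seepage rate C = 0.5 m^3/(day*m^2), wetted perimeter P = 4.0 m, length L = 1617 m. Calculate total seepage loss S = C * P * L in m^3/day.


S = C * P * L
  = 0.5 * 4.0 * 1617
  = 3234 m^3/day


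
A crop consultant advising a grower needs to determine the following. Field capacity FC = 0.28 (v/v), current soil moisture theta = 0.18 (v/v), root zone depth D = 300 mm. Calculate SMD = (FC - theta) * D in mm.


SMD = (FC - theta) * D
    = (0.28 - 0.18) * 300
    = 0.100 * 300
    = 30 mm


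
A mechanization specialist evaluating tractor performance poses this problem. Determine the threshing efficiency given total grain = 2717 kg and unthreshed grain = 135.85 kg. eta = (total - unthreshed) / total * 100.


eta = (total - unthreshed) / total * 100
    = (2717 - 135.85) / 2717 * 100
    = 2581.15 / 2717 * 100
    = 95%


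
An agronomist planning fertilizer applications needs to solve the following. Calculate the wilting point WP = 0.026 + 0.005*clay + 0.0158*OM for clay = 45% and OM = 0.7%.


WP = 0.026 + 0.005*45 + 0.0158*0.7
   = 0.026 + 0.2250 + 0.0111
   = 0.2621


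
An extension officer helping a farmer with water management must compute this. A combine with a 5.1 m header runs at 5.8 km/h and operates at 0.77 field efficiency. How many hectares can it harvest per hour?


C = w * v * eta_f / 10
  = 5.1 * 5.8 * 0.77 / 10
  = 22.78 / 10
  = 2.28 ha/h


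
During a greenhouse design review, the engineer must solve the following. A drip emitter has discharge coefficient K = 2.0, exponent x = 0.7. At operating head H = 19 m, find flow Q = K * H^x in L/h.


Q = K * H^x
  = 2.0 * 19^0.7
  = 2.0 * 7.8547
  = 15.71 L/h


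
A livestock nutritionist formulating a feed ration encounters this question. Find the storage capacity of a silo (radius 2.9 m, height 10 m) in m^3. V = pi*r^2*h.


V = pi * r^2 * h
  = pi * 2.9^2 * 10
  = pi * 8.41 * 10
  = 264.21 m^3


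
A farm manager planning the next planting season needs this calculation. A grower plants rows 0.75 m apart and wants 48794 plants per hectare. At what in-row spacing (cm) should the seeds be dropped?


spacing = 10000 / (row_sp * density)
        = 10000 / (0.75 * 48794)
        = 10000 / 36595.50
        = 0.27326 m = 27.33 cm


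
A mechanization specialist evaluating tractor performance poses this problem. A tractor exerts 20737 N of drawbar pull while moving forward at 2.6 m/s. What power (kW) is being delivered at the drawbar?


P = F * v / 1000
  = 20737 * 2.6 / 1000
  = 53916.20 / 1000
  = 53.92 kW


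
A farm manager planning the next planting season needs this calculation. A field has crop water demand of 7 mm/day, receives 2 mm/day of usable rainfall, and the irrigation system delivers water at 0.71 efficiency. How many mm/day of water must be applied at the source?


IWR = (ETc - Pe) / Ea
    = (7 - 2) / 0.71
    = 5 / 0.71
    = 7.04 mm/day


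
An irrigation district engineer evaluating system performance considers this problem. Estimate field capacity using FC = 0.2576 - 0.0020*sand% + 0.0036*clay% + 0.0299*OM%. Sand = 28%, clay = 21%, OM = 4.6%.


FC = 0.2576 - 0.0020*28 + 0.0036*21 + 0.0299*4.6
   = 0.2576 - 0.0560 + 0.0756 + 0.1375
   = 0.4147


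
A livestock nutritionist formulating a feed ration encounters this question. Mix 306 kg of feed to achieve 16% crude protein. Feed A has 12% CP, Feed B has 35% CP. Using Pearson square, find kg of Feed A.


parts_A = CP_b - target = 35 - 16 = 19
parts_B = target - CP_a = 16 - 12 = 4
total_parts = 19 + 4 = 23
Feed A = 306 * 19 / 23 = 252.78 kg
Feed B = 306 * 4 / 23 = 53.22 kg

252.78 kg


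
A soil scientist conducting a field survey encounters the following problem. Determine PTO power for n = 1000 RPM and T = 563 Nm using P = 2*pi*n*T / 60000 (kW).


P = 2*pi*n*T / 60000
  = 2*pi * 1000 * 563 / 60000
  = 3537433.33 / 60000
  = 58.96 kW


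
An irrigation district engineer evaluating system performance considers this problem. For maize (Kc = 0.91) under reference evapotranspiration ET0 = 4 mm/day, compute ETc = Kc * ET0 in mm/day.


ETc = Kc * ET0
    = 0.91 * 4
    = 3.64 mm/day


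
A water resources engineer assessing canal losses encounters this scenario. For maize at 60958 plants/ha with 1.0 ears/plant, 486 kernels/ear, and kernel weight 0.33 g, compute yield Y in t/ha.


Y = density * ears * kernels * kw
  = 60958 * 1.0 * 486 * 0.33 g/ha
  = 9776444.04 g/ha
  = 9776.44 kg/ha = 9.78 t/ha


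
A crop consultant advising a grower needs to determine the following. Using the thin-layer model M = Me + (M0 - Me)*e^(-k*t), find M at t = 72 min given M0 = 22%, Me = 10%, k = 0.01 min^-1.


M = Me + (M0 - Me) * e^(-k*t)
  = 10 + (22 - 10) * e^(-0.01*72)
  = 10 + 12 * e^(-0.720)
  = 10 + 12 * 0.48675
  = 10 + 5.8410
  = 15.84%


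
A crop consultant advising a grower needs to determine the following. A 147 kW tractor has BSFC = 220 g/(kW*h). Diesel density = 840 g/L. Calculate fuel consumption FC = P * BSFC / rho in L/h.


FC = P * BSFC / rho_fuel
   = 147 * 220 / 840
   = 32340 / 840
   = 38.50 L/h


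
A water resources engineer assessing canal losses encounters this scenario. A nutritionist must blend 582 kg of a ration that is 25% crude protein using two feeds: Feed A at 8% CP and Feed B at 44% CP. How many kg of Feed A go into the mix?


parts_A = CP_b - target = 44 - 25 = 19
parts_B = target - CP_a = 25 - 8 = 17
total_parts = 19 + 17 = 36
Feed A = 582 * 19 / 36 = 307.17 kg
Feed B = 582 * 17 / 36 = 274.83 kg

307.17 kg


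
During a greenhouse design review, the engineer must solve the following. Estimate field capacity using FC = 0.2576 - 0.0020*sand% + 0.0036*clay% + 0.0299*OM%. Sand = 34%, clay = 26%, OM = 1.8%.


FC = 0.2576 - 0.0020*34 + 0.0036*26 + 0.0299*1.8
   = 0.2576 - 0.0680 + 0.0936 + 0.0538
   = 0.3370


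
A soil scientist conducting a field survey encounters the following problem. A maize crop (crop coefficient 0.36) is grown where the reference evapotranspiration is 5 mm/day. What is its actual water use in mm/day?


ETc = Kc * ET0
    = 0.36 * 5
    = 1.80 mm/day


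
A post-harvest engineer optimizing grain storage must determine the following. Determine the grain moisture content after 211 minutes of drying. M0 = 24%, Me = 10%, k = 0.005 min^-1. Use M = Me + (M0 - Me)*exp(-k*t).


M = Me + (M0 - Me) * e^(-k*t)
  = 10 + (24 - 10) * e^(-0.005*211)
  = 10 + 14 * e^(-1.055)
  = 10 + 14 * 0.34819
  = 10 + 4.8747
  = 14.87%


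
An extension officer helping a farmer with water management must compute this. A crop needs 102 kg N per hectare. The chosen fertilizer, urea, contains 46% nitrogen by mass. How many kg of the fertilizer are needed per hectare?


Rate = N_required / (N_content / 100)
     = 102 / (46 / 100)
     = 102 / 0.46
     = 221.74 kg/ha


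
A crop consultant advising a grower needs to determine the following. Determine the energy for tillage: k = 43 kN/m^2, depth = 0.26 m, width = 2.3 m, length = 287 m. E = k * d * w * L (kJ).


E = k * d * w * L
  = 43 * 0.26 * 2.3 * 287
  = 7379.92 kJ


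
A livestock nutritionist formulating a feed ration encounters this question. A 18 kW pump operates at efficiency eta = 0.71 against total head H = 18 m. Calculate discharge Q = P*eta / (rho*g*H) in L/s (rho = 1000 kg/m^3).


Q = (P * 1000 * eta) / (rho * g * H)
  = (18 * 1000 * 0.71) / (1000 * 9.81 * 18)
  = 12780 / 176580
  = 0.07238 m^3/s = 72.38 L/s


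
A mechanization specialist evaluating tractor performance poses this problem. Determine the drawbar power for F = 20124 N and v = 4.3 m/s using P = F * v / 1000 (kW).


P = F * v / 1000
  = 20124 * 4.3 / 1000
  = 86533.20 / 1000
  = 86.53 kW


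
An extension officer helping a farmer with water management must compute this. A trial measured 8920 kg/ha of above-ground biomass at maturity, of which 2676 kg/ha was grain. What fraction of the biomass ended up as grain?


HI = grain_yield / biomass
   = 2676 / 8920
   = 0.30


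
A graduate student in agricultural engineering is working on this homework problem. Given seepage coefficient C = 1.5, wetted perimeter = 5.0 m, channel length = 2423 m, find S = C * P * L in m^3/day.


S = C * P * L
  = 1.5 * 5.0 * 2423
  = 18172.50 m^3/day


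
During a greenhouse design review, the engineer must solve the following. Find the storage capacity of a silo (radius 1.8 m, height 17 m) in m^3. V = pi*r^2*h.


V = pi * r^2 * h
  = pi * 1.8^2 * 17
  = pi * 3.24 * 17
  = 173.04 m^3


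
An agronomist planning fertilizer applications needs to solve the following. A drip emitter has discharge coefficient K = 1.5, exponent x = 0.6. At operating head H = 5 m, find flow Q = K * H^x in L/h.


Q = K * H^x
  = 1.5 * 5^0.6
  = 1.5 * 2.6265
  = 3.94 L/h


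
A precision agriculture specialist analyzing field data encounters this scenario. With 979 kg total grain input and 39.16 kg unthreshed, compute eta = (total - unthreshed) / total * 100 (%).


eta = (total - unthreshed) / total * 100
    = (979 - 39.16) / 979 * 100
    = 939.84 / 979 * 100
    = 96%


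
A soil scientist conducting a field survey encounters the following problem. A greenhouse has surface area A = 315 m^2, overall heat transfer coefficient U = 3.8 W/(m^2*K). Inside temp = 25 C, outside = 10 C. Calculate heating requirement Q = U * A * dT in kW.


dT = 25 - (10) = 15 K
Q = U * A * dT
  = 3.8 * 315 * 15
  = 17955 W = 17.96 kW


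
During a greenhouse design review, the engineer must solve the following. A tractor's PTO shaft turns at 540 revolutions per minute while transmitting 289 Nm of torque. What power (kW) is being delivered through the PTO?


P = 2*pi*n*T / 60000
  = 2*pi * 540 * 289 / 60000
  = 980553.90 / 60000
  = 16.34 kW


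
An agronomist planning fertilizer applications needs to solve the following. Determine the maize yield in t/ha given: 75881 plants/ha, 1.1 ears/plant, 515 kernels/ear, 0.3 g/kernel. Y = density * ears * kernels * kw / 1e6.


Y = density * ears * kernels * kw
  = 75881 * 1.1 * 515 * 0.3 g/ha
  = 12895975.95 g/ha
  = 12895.98 kg/ha = 12.90 t/ha


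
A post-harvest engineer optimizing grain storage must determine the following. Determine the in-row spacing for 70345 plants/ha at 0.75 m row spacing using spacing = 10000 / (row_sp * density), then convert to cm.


spacing = 10000 / (row_sp * density)
        = 10000 / (0.75 * 70345)
        = 10000 / 52758.75
        = 0.18954 m = 18.95 cm


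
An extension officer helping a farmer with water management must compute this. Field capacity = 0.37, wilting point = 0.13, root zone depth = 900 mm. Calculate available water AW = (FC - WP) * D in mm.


AW = (FC - WP) * D
   = (0.37 - 0.13) * 900
   = 0.24 * 900
   = 216 mm


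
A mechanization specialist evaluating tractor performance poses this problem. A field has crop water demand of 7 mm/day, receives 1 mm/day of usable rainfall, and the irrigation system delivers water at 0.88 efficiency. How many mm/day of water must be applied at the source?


IWR = (ETc - Pe) / Ea
    = (7 - 1) / 0.88
    = 6 / 0.88
    = 6.82 mm/day


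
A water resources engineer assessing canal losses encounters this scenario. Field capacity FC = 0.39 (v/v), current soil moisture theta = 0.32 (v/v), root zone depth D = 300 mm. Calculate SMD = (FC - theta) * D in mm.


SMD = (FC - theta) * D
    = (0.39 - 0.32) * 300
    = 0.070 * 300
    = 21 mm


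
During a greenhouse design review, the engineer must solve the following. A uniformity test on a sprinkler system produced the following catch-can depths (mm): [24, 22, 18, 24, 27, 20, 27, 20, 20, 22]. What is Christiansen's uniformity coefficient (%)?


xbar = 224 / 10 = 22.400
sum|xi - xbar| = 24.800
CU = 100 * (1 - 24.800 / (10 * 22.400))
   = 100 * (1 - 0.1107)
   = 88.93%


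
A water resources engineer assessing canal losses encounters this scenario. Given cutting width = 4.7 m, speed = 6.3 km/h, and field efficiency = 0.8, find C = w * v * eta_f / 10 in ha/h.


C = w * v * eta_f / 10
  = 4.7 * 6.3 * 0.8 / 10
  = 23.69 / 10
  = 2.37 ha/h


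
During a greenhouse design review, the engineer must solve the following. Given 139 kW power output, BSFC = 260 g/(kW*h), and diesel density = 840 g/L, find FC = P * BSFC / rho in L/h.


FC = P * BSFC / rho_fuel
   = 139 * 260 / 840
   = 36140 / 840
   = 43.02 L/h


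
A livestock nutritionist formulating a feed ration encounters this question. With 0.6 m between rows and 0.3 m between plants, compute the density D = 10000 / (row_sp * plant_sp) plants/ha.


D = 10000 / (row_sp * plant_sp)
  = 10000 / (0.6 * 0.3)
  = 10000 / 0.1800
  = 55555.56 plants/ha


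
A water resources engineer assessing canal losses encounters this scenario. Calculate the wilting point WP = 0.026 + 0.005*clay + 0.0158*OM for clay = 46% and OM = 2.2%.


WP = 0.026 + 0.005*46 + 0.0158*2.2
   = 0.026 + 0.2300 + 0.0348
   = 0.2908


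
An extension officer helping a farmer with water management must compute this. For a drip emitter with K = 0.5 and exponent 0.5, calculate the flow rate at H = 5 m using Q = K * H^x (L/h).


Q = K * H^x
  = 0.5 * 5^0.5
  = 0.5 * 2.2361
  = 1.12 L/h


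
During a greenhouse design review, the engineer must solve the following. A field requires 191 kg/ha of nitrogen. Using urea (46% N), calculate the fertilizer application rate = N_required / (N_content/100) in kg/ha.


Rate = N_required / (N_content / 100)
     = 191 / (46 / 100)
     = 191 / 0.46
     = 415.22 kg/ha


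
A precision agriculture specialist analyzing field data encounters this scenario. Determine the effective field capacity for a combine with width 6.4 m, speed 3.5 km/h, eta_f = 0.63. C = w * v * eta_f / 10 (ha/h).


C = w * v * eta_f / 10
  = 6.4 * 3.5 * 0.63 / 10
  = 14.11 / 10
  = 1.41 ha/h


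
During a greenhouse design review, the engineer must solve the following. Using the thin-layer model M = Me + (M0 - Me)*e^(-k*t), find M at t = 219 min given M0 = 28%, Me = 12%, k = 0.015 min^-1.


M = Me + (M0 - Me) * e^(-k*t)
  = 12 + (28 - 12) * e^(-0.015*219)
  = 12 + 16 * e^(-3.285)
  = 12 + 16 * 0.03744
  = 12 + 0.5990
  = 12.60%


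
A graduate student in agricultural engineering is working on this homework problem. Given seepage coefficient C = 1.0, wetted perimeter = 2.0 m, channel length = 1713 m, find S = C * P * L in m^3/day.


S = C * P * L
  = 1.0 * 2.0 * 1713
  = 3426 m^3/day


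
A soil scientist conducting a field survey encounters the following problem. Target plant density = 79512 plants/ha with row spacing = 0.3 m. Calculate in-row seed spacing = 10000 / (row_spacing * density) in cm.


spacing = 10000 / (row_sp * density)
        = 10000 / (0.3 * 79512)
        = 10000 / 23853.60
        = 0.41922 m = 41.92 cm


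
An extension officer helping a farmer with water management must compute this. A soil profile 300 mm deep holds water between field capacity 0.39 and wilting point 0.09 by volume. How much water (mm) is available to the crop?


AW = (FC - WP) * D
   = (0.39 - 0.09) * 300
   = 0.30 * 300
   = 90 mm


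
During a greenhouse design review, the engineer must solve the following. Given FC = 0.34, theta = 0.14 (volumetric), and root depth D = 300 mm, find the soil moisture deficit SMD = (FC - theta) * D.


SMD = (FC - theta) * D
    = (0.34 - 0.14) * 300
    = 0.200 * 300
    = 60 mm


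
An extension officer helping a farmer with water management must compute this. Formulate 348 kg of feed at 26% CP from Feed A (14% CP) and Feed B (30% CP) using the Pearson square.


parts_A = CP_b - target = 30 - 26 = 4
parts_B = target - CP_a = 26 - 14 = 12
total_parts = 4 + 12 = 16
Feed A = 348 * 4 / 16 = 87 kg
Feed B = 348 * 12 / 16 = 261 kg

87 kg


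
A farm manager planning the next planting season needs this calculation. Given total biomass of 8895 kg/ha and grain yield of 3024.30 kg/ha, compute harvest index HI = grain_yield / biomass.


HI = grain_yield / biomass
   = 3024.30 / 8895
   = 0.34


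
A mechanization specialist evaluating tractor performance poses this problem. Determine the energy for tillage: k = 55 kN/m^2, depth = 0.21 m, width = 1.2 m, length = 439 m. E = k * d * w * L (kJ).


E = k * d * w * L
  = 55 * 0.21 * 1.2 * 439
  = 6084.54 kJ


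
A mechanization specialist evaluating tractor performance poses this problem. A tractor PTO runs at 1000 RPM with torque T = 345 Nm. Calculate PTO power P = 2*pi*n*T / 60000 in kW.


P = 2*pi*n*T / 60000
  = 2*pi * 1000 * 345 / 60000
  = 2167698.93 / 60000
  = 36.13 kW


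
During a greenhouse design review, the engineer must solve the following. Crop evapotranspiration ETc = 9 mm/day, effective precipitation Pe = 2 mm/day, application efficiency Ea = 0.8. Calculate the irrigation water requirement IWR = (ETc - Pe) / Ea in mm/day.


IWR = (ETc - Pe) / Ea
    = (9 - 2) / 0.8
    = 7 / 0.8
    = 8.75 mm/day


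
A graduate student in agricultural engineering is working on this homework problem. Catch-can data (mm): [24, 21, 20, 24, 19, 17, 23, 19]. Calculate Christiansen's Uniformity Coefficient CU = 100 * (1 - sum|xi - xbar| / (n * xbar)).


xbar = 167 / 8 = 20.875
sum|xi - xbar| = 17
CU = 100 * (1 - 17 / (8 * 20.875))
   = 100 * (1 - 0.1018)
   = 89.82%


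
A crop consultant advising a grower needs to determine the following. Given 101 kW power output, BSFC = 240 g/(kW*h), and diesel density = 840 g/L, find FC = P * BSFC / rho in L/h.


FC = P * BSFC / rho_fuel
   = 101 * 240 / 840
   = 24240 / 840
   = 28.86 L/h


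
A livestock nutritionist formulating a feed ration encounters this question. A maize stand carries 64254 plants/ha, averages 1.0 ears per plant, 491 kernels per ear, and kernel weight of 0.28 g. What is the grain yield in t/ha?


Y = density * ears * kernels * kw
  = 64254 * 1.0 * 491 * 0.28 g/ha
  = 8833639.92 g/ha
  = 8833.64 kg/ha = 8.83 t/ha


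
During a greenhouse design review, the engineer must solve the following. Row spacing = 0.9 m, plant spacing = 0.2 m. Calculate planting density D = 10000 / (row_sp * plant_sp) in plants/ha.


D = 10000 / (row_sp * plant_sp)
  = 10000 / (0.9 * 0.2)
  = 10000 / 0.1800
  = 55555.56 plants/ha


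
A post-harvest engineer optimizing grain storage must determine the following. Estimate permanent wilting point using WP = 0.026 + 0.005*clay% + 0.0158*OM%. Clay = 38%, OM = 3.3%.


WP = 0.026 + 0.005*38 + 0.0158*3.3
   = 0.026 + 0.1900 + 0.0521
   = 0.2681


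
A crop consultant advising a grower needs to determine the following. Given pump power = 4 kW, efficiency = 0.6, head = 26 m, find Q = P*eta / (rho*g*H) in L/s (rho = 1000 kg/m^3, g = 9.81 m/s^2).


Q = (P * 1000 * eta) / (rho * g * H)
  = (4 * 1000 * 0.6) / (1000 * 9.81 * 26)
  = 2400 / 255060
  = 0.00941 m^3/s = 9.41 L/s


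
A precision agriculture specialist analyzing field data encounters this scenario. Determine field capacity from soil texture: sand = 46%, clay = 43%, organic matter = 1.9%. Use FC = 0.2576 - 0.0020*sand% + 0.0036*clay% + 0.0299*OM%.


FC = 0.2576 - 0.0020*46 + 0.0036*43 + 0.0299*1.9
   = 0.2576 - 0.0920 + 0.1548 + 0.0568
   = 0.3772


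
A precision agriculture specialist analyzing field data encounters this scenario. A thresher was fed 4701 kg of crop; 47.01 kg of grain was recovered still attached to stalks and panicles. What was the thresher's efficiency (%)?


eta = (total - unthreshed) / total * 100
    = (4701 - 47.01) / 4701 * 100
    = 4653.99 / 4701 * 100
    = 99%


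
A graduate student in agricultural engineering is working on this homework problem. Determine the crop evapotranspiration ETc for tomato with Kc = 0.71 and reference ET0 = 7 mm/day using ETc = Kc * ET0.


ETc = Kc * ET0
    = 0.71 * 7
    = 4.97 mm/day


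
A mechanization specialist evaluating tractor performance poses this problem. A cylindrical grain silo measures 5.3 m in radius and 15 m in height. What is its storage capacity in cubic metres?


V = pi * r^2 * h
  = pi * 5.3^2 * 15
  = pi * 28.09 * 15
  = 1323.71 m^3


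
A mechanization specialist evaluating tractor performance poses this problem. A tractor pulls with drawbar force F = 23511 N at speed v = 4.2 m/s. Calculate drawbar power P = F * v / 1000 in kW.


P = F * v / 1000
  = 23511 * 4.2 / 1000
  = 98746.20 / 1000
  = 98.75 kW


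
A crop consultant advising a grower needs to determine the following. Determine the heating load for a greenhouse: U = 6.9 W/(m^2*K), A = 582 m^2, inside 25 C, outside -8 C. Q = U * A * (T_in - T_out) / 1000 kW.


dT = 25 - (-8) = 33 K
Q = U * A * dT
  = 6.9 * 582 * 33
  = 132521.40 W = 132.52 kW


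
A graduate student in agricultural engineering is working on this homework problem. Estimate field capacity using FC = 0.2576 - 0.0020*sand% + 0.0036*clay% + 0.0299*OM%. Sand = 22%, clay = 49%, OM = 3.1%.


FC = 0.2576 - 0.0020*22 + 0.0036*49 + 0.0299*3.1
   = 0.2576 - 0.0440 + 0.1764 + 0.0927
   = 0.4827


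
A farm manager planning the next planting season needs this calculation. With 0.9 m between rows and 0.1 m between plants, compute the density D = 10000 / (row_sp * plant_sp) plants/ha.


D = 10000 / (row_sp * plant_sp)
  = 10000 / (0.9 * 0.1)
  = 10000 / 0.0900
  = 111111.11 plants/ha


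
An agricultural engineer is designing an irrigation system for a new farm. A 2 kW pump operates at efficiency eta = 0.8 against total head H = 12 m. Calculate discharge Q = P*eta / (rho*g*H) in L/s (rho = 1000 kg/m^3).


Q = (P * 1000 * eta) / (rho * g * H)
  = (2 * 1000 * 0.8) / (1000 * 9.81 * 12)
  = 1600 / 117720
  = 0.01359 m^3/s = 13.59 L/s


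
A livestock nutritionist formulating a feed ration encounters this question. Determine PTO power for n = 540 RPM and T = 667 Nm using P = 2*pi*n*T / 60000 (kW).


P = 2*pi*n*T / 60000
  = 2*pi * 540 * 667 / 60000
  = 2263077.68 / 60000
  = 37.72 kW


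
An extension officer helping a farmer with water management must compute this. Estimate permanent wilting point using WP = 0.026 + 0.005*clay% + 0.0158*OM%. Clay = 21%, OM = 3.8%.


WP = 0.026 + 0.005*21 + 0.0158*3.8
   = 0.026 + 0.1050 + 0.0600
   = 0.1910


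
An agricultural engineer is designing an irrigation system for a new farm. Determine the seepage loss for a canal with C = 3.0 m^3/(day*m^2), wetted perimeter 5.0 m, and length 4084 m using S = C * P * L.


S = C * P * L
  = 3.0 * 5.0 * 4084
  = 61260 m^3/day


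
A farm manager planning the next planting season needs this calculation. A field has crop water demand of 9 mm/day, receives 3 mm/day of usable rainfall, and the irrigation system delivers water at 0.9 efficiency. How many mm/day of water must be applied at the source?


IWR = (ETc - Pe) / Ea
    = (9 - 3) / 0.9
    = 6 / 0.9
    = 6.67 mm/day


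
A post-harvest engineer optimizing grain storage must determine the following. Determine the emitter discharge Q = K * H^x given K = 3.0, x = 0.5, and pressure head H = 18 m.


Q = K * H^x
  = 3.0 * 18^0.5
  = 3.0 * 4.2426
  = 12.73 L/h


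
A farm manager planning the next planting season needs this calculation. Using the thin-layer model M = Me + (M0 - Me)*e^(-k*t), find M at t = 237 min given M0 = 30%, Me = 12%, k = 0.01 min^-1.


M = Me + (M0 - Me) * e^(-k*t)
  = 12 + (30 - 12) * e^(-0.01*237)
  = 12 + 18 * e^(-2.370)
  = 12 + 18 * 0.09348
  = 12 + 1.6827
  = 13.68%


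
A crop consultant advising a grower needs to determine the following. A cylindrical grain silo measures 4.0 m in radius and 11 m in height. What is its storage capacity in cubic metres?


V = pi * r^2 * h
  = pi * 4.0^2 * 11
  = pi * 16 * 11
  = 552.92 m^3


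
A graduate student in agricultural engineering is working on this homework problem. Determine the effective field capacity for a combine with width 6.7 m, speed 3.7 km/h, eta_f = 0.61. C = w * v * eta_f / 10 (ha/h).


C = w * v * eta_f / 10
  = 6.7 * 3.7 * 0.61 / 10
  = 15.12 / 10
  = 1.51 ha/h


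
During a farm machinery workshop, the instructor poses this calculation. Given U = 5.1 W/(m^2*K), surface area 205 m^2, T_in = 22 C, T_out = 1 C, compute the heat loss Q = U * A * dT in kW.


dT = 22 - (1) = 21 K
Q = U * A * dT
  = 5.1 * 205 * 21
  = 21955.50 W = 21.96 kW


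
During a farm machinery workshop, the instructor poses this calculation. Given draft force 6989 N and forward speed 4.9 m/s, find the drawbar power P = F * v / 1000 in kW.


P = F * v / 1000
  = 6989 * 4.9 / 1000
  = 34246.10 / 1000
  = 34.25 kW


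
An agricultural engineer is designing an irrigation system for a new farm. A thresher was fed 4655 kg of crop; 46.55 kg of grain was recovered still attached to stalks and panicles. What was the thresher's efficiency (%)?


eta = (total - unthreshed) / total * 100
    = (4655 - 46.55) / 4655 * 100
    = 4608.45 / 4655 * 100
    = 99%


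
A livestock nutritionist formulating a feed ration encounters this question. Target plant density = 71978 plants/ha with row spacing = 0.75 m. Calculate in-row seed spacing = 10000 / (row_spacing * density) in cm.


spacing = 10000 / (row_sp * density)
        = 10000 / (0.75 * 71978)
        = 10000 / 53983.50
        = 0.18524 m = 18.52 cm


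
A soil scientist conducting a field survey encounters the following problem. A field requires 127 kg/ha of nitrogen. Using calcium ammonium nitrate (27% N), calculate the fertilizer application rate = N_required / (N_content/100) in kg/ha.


Rate = N_required / (N_content / 100)
     = 127 / (27 / 100)
     = 127 / 0.27
     = 470.37 kg/ha


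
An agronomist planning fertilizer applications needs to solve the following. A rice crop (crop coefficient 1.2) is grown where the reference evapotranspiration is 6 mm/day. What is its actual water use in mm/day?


ETc = Kc * ET0
    = 1.2 * 6
    = 7.20 mm/day


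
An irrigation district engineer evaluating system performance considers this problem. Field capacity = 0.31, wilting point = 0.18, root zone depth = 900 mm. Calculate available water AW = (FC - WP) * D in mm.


AW = (FC - WP) * D
   = (0.31 - 0.18) * 900
   = 0.13 * 900
   = 117 mm


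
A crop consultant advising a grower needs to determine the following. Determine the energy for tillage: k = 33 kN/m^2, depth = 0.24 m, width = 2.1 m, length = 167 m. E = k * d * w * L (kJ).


E = k * d * w * L
  = 33 * 0.24 * 2.1 * 167
  = 2777.54 kJ


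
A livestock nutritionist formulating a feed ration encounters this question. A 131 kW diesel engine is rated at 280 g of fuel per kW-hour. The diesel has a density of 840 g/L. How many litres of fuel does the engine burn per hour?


FC = P * BSFC / rho_fuel
   = 131 * 280 / 840
   = 36680 / 840
   = 43.67 L/h


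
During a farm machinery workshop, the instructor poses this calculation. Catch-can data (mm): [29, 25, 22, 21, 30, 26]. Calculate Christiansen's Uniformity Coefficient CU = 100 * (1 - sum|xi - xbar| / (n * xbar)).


xbar = 153 / 6 = 25.500
sum|xi - xbar| = 17
CU = 100 * (1 - 17 / (6 * 25.500))
   = 100 * (1 - 0.1111)
   = 88.89%


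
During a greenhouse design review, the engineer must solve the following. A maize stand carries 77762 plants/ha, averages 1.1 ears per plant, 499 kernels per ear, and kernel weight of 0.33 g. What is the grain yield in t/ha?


Y = density * ears * kernels * kw
  = 77762 * 1.1 * 499 * 0.33 g/ha
  = 14085575.39 g/ha
  = 14085.58 kg/ha = 14.09 t/ha


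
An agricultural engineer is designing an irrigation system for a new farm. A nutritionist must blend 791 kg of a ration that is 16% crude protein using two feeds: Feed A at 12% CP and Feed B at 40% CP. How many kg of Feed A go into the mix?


parts_A = CP_b - target = 40 - 16 = 24
parts_B = target - CP_a = 16 - 12 = 4
total_parts = 24 + 4 = 28
Feed A = 791 * 24 / 28 = 678 kg
Feed B = 791 * 4 / 28 = 113 kg

678 kg


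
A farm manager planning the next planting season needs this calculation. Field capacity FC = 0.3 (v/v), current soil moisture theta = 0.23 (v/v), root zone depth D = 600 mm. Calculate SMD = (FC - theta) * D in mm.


SMD = (FC - theta) * D
    = (0.3 - 0.23) * 600
    = 0.070 * 600
    = 42 mm


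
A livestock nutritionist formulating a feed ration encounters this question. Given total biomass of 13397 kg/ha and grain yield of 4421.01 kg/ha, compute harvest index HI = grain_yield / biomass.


HI = grain_yield / biomass
   = 4421.01 / 13397
   = 0.33


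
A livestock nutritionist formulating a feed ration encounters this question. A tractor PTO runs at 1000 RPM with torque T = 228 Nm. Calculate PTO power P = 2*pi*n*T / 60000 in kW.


P = 2*pi*n*T / 60000
  = 2*pi * 1000 * 228 / 60000
  = 1432566.25 / 60000
  = 23.88 kW


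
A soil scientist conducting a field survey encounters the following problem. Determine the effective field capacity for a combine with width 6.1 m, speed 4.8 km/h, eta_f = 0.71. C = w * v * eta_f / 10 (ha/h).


C = w * v * eta_f / 10
  = 6.1 * 4.8 * 0.71 / 10
  = 20.79 / 10
  = 2.08 ha/h


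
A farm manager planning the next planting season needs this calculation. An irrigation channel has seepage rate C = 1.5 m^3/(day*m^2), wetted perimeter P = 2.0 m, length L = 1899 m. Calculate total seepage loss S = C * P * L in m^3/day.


S = C * P * L
  = 1.5 * 2.0 * 1899
  = 5697 m^3/day


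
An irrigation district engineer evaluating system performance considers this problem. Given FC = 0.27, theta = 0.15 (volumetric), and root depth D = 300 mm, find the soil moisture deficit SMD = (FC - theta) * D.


SMD = (FC - theta) * D
    = (0.27 - 0.15) * 300
    = 0.120 * 300
    = 36 mm


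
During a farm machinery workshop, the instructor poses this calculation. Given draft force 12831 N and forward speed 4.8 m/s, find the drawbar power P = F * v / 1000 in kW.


P = F * v / 1000
  = 12831 * 4.8 / 1000
  = 61588.80 / 1000
  = 61.59 kW


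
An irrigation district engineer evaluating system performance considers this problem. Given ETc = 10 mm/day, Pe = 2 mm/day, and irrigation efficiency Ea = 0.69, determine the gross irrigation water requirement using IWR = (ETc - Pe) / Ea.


IWR = (ETc - Pe) / Ea
    = (10 - 2) / 0.69
    = 8 / 0.69
    = 11.59 mm/day


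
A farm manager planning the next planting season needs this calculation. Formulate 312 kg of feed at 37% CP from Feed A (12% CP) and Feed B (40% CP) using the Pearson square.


parts_A = CP_b - target = 40 - 37 = 3
parts_B = target - CP_a = 37 - 12 = 25
total_parts = 3 + 25 = 28
Feed A = 312 * 3 / 28 = 33.43 kg
Feed B = 312 * 25 / 28 = 278.57 kg

33.43 kg


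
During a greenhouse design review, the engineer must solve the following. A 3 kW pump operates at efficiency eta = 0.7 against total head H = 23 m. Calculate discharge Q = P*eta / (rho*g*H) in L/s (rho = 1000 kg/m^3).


Q = (P * 1000 * eta) / (rho * g * H)
  = (3 * 1000 * 0.7) / (1000 * 9.81 * 23)
  = 2100 / 225630
  = 0.00931 m^3/s = 9.31 L/s


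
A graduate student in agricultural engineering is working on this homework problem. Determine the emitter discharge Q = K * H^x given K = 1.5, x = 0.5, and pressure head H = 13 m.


Q = K * H^x
  = 1.5 * 13^0.5
  = 1.5 * 3.6056
  = 5.41 L/h


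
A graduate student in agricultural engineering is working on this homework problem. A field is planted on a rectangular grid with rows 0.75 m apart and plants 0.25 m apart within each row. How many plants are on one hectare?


D = 10000 / (row_sp * plant_sp)
  = 10000 / (0.75 * 0.25)
  = 10000 / 0.1875
  = 53333.33 plants/ha


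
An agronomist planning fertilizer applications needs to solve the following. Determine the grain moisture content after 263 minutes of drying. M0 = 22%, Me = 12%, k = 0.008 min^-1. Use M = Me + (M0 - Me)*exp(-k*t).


M = Me + (M0 - Me) * e^(-k*t)
  = 12 + (22 - 12) * e^(-0.008*263)
  = 12 + 10 * e^(-2.104)
  = 12 + 10 * 0.12197
  = 12 + 1.2197
  = 13.22%


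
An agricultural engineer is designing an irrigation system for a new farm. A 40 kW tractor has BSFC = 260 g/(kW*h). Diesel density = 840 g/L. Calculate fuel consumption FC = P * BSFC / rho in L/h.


FC = P * BSFC / rho_fuel
   = 40 * 260 / 840
   = 10400 / 840
   = 12.38 L/h


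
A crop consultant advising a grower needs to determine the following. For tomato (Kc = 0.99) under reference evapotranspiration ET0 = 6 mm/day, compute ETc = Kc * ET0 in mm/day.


ETc = Kc * ET0
    = 0.99 * 6
    = 5.94 mm/day


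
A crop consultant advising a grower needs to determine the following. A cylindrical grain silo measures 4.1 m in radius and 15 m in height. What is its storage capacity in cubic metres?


V = pi * r^2 * h
  = pi * 4.1^2 * 15
  = pi * 16.81 * 15
  = 792.15 m^3


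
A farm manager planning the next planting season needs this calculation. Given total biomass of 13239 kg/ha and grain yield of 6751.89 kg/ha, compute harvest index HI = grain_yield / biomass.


HI = grain_yield / biomass
   = 6751.89 / 13239
   = 0.51


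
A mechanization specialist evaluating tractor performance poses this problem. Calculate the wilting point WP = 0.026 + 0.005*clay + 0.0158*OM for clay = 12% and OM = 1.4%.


WP = 0.026 + 0.005*12 + 0.0158*1.4
   = 0.026 + 0.0600 + 0.0221
   = 0.1081


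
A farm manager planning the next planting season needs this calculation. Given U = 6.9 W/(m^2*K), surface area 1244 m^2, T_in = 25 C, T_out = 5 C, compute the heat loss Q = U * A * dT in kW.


dT = 25 - (5) = 20 K
Q = U * A * dT
  = 6.9 * 1244 * 20
  = 171672 W = 171.67 kW


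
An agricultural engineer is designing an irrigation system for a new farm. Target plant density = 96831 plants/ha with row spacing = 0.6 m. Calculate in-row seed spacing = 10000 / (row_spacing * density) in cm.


spacing = 10000 / (row_sp * density)
        = 10000 / (0.6 * 96831)
        = 10000 / 58098.60
        = 0.17212 m = 17.21 cm


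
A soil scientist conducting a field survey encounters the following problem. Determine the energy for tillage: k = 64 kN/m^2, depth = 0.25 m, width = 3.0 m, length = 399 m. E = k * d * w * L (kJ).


E = k * d * w * L
  = 64 * 0.25 * 3.0 * 399
  = 19152 kJ


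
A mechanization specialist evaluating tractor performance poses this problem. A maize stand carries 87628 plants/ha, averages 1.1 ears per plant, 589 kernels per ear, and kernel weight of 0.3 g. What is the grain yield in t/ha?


Y = density * ears * kernels * kw
  = 87628 * 1.1 * 589 * 0.3 g/ha
  = 17032254.36 g/ha
  = 17032.25 kg/ha = 17.03 t/ha


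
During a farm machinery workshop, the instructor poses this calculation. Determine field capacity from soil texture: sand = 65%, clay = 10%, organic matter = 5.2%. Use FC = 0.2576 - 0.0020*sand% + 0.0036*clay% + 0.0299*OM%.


FC = 0.2576 - 0.0020*65 + 0.0036*10 + 0.0299*5.2
   = 0.2576 - 0.1300 + 0.0360 + 0.1555
   = 0.3191


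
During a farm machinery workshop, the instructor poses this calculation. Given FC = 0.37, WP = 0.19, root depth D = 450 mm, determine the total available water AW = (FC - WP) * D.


AW = (FC - WP) * D
   = (0.37 - 0.19) * 450
   = 0.18 * 450
   = 81 mm


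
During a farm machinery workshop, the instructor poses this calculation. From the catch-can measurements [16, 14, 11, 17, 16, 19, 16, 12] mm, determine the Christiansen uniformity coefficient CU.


xbar = 121 / 8 = 15.125
sum|xi - xbar| = 16.750
CU = 100 * (1 - 16.750 / (8 * 15.125))
   = 100 * (1 - 0.1384)
   = 86.16%


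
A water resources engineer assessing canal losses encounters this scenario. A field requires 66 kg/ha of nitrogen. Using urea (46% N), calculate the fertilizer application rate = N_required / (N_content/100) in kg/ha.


Rate = N_required / (N_content / 100)
     = 66 / (46 / 100)
     = 66 / 0.46
     = 143.48 kg/ha


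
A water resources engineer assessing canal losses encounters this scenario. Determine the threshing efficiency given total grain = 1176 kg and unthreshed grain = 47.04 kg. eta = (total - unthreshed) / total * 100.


eta = (total - unthreshed) / total * 100
    = (1176 - 47.04) / 1176 * 100
    = 1128.96 / 1176 * 100
    = 96%


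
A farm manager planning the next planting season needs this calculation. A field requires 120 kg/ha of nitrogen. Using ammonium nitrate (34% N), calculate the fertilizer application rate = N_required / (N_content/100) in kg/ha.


Rate = N_required / (N_content / 100)
     = 120 / (34 / 100)
     = 120 / 0.34
     = 352.94 kg/ha


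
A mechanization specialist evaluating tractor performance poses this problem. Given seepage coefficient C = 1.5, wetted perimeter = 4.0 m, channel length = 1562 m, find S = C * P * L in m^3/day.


S = C * P * L
  = 1.5 * 4.0 * 1562
  = 9372 m^3/day


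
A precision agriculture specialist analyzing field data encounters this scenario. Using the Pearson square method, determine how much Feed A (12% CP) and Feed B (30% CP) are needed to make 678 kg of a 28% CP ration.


parts_A = CP_b - target = 30 - 28 = 2
parts_B = target - CP_a = 28 - 12 = 16
total_parts = 2 + 16 = 18
Feed A = 678 * 2 / 18 = 75.33 kg
Feed B = 678 * 16 / 18 = 602.67 kg

75.33 kg


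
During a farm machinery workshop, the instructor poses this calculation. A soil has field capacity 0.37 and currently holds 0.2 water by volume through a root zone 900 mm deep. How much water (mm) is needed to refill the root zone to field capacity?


SMD = (FC - theta) * D
    = (0.37 - 0.2) * 900
    = 0.170 * 900
    = 153 mm
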